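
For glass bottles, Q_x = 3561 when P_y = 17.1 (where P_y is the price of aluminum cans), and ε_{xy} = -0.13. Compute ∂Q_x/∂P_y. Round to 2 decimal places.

-27.07

ε = (∂Q_x/∂P_y)·(P_y/Q_x) ⇒ ∂Q_x/∂P_y = ε·Q_x/P_y = -0.13 × 3561/17.1 ≈ -27.07.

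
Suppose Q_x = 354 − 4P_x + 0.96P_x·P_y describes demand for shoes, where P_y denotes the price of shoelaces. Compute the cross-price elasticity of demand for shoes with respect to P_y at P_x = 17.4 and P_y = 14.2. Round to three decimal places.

At P_x = 17.4 and P_y = 14.2: Q_x = 521.597.
∂Q_x/∂P_y = 0.96P_x = 0.96(17.4) = 16.7040.
ε = (∂Q_x/∂P_y)(P_y/Q_x) = 16.7040 × (14.2/521.597) ≈ 0.455.
ε > 0: substitutes.

0.455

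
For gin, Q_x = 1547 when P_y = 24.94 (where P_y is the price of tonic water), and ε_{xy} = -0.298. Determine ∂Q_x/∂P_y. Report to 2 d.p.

-18.48

ε = (∂Q_x/∂P_y)·(P_y/Q_x) ⇒ ∂Q_x/∂P_y = ε·Q_x/P_y = -0.298 × 1547/24.94 ≈ -18.48.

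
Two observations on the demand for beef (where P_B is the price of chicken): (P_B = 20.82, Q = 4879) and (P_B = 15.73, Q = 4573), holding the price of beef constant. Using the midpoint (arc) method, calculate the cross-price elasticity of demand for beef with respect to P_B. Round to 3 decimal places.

ΔQ_A = 4573 − 4879 = -306; ΔP_B = 15.73 − 20.82 = -5.09.
Midpoints: Q̄_A = 4726.0, P̄_B = 18.27.
ε = (ΔQ_A/Q̄_A)/(ΔP_B/P̄_B) = (-306/4726.0)/(-5.09/18.27) ≈ 0.232.

0.232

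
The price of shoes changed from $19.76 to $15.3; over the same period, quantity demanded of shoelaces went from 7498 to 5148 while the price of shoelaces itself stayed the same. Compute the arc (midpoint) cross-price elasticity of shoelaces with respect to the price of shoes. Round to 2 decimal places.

1.46

ΔQ_A = 5148 − 7498 = -2350; ΔP_B = 15.3 − 19.76 = -4.46.
Midpoints: Q̄_A = 6323.0, P̄_B = 17.53.
ε = (ΔQ_A/Q̄_A)/(ΔP_B/P̄_B) = (-2350/6323.0)/(-4.46/17.53) ≈ 1.46.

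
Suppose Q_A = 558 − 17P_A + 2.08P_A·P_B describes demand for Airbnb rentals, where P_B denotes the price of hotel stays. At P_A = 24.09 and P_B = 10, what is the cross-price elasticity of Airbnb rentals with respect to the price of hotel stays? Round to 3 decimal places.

At P_A = 24.09 and P_B = 10: Q_A = 649.542.
∂Q_A/∂P_B = 2.08P_A = 2.08(24.09) = 50.1072.
ε = (∂Q_A/∂P_B)(P_B/Q_A) = 50.1072 × (10/649.542) ≈ 0.771.

0.771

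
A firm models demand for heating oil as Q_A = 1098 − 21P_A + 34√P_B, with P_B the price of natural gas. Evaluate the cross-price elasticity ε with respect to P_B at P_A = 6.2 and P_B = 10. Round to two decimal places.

0.05

At P_A = 6.2 and P_B = 10: Q_A = 1075.317.
∂Q_A/∂P_B = 34/(2√P_B) = 34/(2√10) = 5.3759.
ε = (∂Q_A/∂P_B)(P_B/Q_A) = 5.3759 × (10/1075.317) ≈ 0.05.
ε > 0: substitutes.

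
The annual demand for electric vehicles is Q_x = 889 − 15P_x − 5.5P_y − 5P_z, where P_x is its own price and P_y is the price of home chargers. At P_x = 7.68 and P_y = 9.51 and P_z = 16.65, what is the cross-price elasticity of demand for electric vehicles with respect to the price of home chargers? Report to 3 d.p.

-0.082

At P_x = 7.68 and P_y = 9.51 and P_z = 16.65: Q_x = 638.245.
∂Q_x/∂P_y = -5.5.
ε = (∂Q_x/∂P_y)(P_y/Q_x) = -5.5 × (9.51/638.245) ≈ -0.082.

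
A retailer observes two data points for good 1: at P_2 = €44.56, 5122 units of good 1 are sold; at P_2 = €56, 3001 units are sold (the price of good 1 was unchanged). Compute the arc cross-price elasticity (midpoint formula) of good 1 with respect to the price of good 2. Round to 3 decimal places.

ΔQ_1 = 3001 − 5122 = -2121; ΔP_2 = 56 − 44.56 = 11.44.
Midpoints: Q̄_1 = 4061.5, P̄_2 = 50.28.
ε = (ΔQ_1/Q̄_1)/(ΔP_2/P̄_2) = (-2121/4061.5)/(11.44/50.28) ≈ -2.295.

-2.295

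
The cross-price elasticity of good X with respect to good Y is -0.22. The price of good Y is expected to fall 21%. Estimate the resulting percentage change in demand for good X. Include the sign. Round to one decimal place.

%ΔQ ≈ ε × %ΔP of good Y = -0.22 × (-21%) = 4.6%.
Demand for good X rises by about 4.6%.

4.6%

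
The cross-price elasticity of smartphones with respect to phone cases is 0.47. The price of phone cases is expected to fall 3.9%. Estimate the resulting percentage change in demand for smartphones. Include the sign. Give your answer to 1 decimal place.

-1.8%

%ΔQ ≈ ε × %ΔP of phone cases = 0.47 × (-3.9%) = -1.8%.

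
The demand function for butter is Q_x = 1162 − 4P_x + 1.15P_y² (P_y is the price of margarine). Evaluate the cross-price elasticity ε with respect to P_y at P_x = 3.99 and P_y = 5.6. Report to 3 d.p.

At P_x = 3.99 and P_y = 5.6: Q_x = 1182.104.
∂Q_x/∂P_y = 2.3P_y = 2.3(5.6) = 12.8800.
ε = (∂Q_x/∂P_y)(P_y/Q_x) = 12.8800 × (5.6/1182.104) ≈ 0.061.

0.061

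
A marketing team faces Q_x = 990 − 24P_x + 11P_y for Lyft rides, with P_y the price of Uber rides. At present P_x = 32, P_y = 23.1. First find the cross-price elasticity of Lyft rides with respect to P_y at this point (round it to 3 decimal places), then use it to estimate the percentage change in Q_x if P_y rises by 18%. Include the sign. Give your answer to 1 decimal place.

At P_x = 32, P_y = 23.1: Q_x = 476.1.
∂Q_x/∂P_y = 11.
ε = (∂Q_x/∂P_y)(P_y/Q_x) = 11.0000 × 23.1/476.1 ≈ 0.534.
%ΔQ_x ≈ ε × %ΔP_y = 0.534 × (18%) = 9.6%.

9.6%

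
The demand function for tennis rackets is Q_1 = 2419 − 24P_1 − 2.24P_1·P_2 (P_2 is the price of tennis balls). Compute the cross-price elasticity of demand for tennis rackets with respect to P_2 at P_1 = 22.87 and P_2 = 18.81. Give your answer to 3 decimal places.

At P_1 = 22.87 and P_2 = 18.81: Q_1 = 906.506.
∂Q_1/∂P_2 = -2.24P_1 = -2.24(22.87) = -51.2288.
ε = (∂Q_1/∂P_2)(P_2/Q_1) = -51.2288 × (18.81/906.506) ≈ -1.063.

-1.063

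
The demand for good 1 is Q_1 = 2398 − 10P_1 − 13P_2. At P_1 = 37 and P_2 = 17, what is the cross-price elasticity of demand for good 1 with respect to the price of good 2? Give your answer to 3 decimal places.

At P_1 = 37 and P_2 = 17: Q_1 = 1807.
∂Q_1/∂P_2 = -13.
ε = (∂Q_1/∂P_2)(P_2/Q_1) = -13 × (17/1807) ≈ -0.122.
Since ε < 0, good 1 and good 2 are complements.

-0.122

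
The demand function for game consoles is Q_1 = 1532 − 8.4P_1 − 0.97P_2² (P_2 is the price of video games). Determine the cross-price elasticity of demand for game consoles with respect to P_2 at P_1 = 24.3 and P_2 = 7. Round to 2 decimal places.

At P_1 = 24.3 and P_2 = 7: Q_1 = 1280.35.
∂Q_1/∂P_2 = -1.94P_2 = -1.94(7) = -13.5800.
ε = (∂Q_1/∂P_2)(P_2/Q_1) = -13.5800 × (7/1280.35) ≈ -0.07.

-0.07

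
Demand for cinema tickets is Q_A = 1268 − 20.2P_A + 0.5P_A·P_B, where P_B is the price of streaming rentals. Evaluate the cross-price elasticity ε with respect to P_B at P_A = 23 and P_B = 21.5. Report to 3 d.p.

0.235

At P_A = 23 and P_B = 21.5: Q_A = 1050.65.
∂Q_A/∂P_B = 0.5P_A = 0.5(23) = 11.5000.
ε = (∂Q_A/∂P_B)(P_B/Q_A) = 11.5000 × (21.5/1050.65) ≈ 0.235.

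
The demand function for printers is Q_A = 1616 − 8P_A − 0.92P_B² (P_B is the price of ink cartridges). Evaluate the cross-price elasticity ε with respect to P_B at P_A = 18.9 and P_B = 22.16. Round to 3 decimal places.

At P_A = 18.9 and P_B = 22.16: Q_A = 1013.020.
∂Q_A/∂P_B = -1.84P_B = -1.84(22.16) = -40.7744.
ε = (∂Q_A/∂P_B)(P_B/Q_A) = -40.7744 × (22.16/1013.020) ≈ -0.892.
ε < 0: complements.

-0.892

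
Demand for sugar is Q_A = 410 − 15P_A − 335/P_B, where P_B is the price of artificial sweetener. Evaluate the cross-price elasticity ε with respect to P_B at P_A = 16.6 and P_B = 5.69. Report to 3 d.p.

At P_A = 16.6 and P_B = 5.69: Q_A = 102.125.
∂Q_A/∂P_B = 335/P_B² = 10.3471.
ε = (∂Q_A/∂P_B)(P_B/Q_A) = 10.3471 × (5.69/102.125) ≈ 0.577.

0.577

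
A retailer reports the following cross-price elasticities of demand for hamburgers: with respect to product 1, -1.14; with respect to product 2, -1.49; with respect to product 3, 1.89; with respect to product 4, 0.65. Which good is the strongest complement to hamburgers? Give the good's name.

Complements have ε < 0. The most negative value is -1.49 (product 2).

product 2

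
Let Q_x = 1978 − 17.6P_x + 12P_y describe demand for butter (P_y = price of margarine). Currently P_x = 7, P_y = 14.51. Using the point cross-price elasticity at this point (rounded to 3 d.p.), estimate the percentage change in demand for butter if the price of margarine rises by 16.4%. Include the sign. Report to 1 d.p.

1.4%

At P_x = 7, P_y = 14.51: Q_x = 2028.92.
∂Q_x/∂P_y = 12.
ε = (∂Q_x/∂P_y)(P_y/Q_x) = 12.0000 × 14.51/2028.92 ≈ 0.086.
%ΔQ_x ≈ ε × %ΔP_y = 0.086 × (16.4%) = 1.4%.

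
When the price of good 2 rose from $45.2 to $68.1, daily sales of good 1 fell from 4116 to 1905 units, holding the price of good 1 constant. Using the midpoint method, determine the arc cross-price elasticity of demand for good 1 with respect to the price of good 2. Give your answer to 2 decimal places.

ΔQ_1 = 1905 − 4116 = -2211; ΔP_2 = 68.1 − 45.2 = 22.9.
Midpoints: Q̄_1 = 3010.5, P̄_2 = 56.65.
ε = (ΔQ_1/Q̄_1)/(ΔP_2/P̄_2) = (-2211/3010.5)/(22.9/56.65) ≈ -1.82.

-1.82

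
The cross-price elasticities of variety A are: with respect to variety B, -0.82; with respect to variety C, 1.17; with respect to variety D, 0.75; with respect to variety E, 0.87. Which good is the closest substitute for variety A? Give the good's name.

Substitutes have ε > 0. Among the positive values, 1.17 (variety C) is largest.

variety C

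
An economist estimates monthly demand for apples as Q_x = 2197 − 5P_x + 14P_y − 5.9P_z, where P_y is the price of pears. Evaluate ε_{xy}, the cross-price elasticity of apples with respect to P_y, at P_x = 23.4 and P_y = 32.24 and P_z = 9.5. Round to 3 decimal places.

0.182

At P_x = 23.4 and P_y = 32.24 and P_z = 9.5: Q_x = 2475.31.
∂Q_x/∂P_y = 14.
ε = (∂Q_x/∂P_y)(P_y/Q_x) = 14 × (32.24/2475.31) ≈ 0.182.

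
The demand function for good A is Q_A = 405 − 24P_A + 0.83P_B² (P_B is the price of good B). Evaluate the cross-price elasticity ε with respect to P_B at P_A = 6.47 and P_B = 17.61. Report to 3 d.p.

At P_A = 6.47 and P_B = 17.61: Q_A = 507.113.
∂Q_A/∂P_B = 1.66P_B = 1.66(17.61) = 29.2326.
ε = (∂Q_A/∂P_B)(P_B/Q_A) = 29.2326 × (17.61/507.113) ≈ 1.015.

1.015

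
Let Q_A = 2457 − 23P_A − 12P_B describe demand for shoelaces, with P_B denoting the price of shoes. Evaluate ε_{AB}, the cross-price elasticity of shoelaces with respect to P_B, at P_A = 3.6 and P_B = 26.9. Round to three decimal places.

At P_A = 3.6 and P_B = 26.9: Q_A = 2051.4.
∂Q_A/∂P_B = -12.
ε = (∂Q_A/∂P_B)(P_B/Q_A) = -12 × (26.9/2051.4) ≈ -0.157.
Since ε < 0, shoelaces and shoes are complements.

-0.157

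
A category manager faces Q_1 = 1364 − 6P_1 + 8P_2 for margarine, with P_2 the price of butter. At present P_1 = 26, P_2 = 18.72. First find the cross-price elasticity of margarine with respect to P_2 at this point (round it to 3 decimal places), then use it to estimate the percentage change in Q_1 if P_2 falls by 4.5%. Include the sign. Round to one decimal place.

-0.5%

At P_1 = 26, P_2 = 18.72: Q_1 = 1357.76.
∂Q_1/∂P_2 = 8.
ε = (∂Q_1/∂P_2)(P_2/Q_1) = 8.0000 × 18.72/1357.76 ≈ 0.110.
%ΔQ_1 ≈ ε × %ΔP_2 = 0.110 × (-4.5%) = -0.5%.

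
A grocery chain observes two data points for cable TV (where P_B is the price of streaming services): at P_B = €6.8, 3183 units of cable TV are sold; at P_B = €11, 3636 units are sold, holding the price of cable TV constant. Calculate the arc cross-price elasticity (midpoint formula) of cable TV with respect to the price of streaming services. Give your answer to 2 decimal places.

ΔQ_A = 3636 − 3183 = 453; ΔP_B = 11 − 6.8 = 4.2.
Midpoints: Q̄_A = 3409.5, P̄_B = 8.90.
ε = (ΔQ_A/Q̄_A)/(ΔP_B/P̄_B) = (453/3409.5)/(4.2/8.90) ≈ 0.28.
ε > 0: cable TV and streaming services are substitutes.

0.28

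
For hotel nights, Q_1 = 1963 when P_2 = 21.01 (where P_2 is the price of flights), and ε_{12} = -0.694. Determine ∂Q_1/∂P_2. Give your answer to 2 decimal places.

-64.84

ε = (∂Q_1/∂P_2)·(P_2/Q_1) ⇒ ∂Q_1/∂P_2 = ε·Q_1/P_2 = -0.694 × 1963/21.01 ≈ -64.84.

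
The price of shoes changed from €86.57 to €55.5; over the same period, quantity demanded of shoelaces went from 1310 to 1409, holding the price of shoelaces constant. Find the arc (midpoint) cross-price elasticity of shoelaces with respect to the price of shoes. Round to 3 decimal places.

ΔQ_A = 1409 − 1310 = 99; ΔP_B = 55.5 − 86.57 = -31.07.
Midpoints: Q̄_A = 1359.5, P̄_B = 71.03.
ε = (ΔQ_A/Q̄_A)/(ΔP_B/P̄_B) = (99/1359.5)/(-31.07/71.03) ≈ -0.166.
ε < 0: shoelaces and shoes are complements.

-0.166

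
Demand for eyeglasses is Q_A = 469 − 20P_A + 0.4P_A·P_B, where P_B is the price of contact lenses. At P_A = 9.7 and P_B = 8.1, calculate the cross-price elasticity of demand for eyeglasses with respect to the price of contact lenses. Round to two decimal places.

At P_A = 9.7 and P_B = 8.1: Q_A = 306.428.
∂Q_A/∂P_B = 0.4P_A = 0.4(9.7) = 3.8800.
ε = (∂Q_A/∂P_B)(P_B/Q_A) = 3.8800 × (8.1/306.428) ≈ 0.10.

0.10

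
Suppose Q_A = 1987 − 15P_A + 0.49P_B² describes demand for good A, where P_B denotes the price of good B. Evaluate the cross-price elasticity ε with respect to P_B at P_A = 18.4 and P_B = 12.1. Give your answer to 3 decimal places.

At P_A = 18.4 and P_B = 12.1: Q_A = 1782.741.
∂Q_A/∂P_B = 0.98P_B = 0.98(12.1) = 11.8580.
ε = (∂Q_A/∂P_B)(P_B/Q_A) = 11.8580 × (12.1/1782.741) ≈ 0.080.

0.080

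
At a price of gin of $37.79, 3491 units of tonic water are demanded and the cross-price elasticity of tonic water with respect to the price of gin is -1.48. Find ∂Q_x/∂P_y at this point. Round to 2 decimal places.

ε = (∂Q_x/∂P_y)·(P_y/Q_x) ⇒ ∂Q_x/∂P_y = ε·Q_x/P_y = -1.48 × 3491/37.79 ≈ -136.72.

-136.72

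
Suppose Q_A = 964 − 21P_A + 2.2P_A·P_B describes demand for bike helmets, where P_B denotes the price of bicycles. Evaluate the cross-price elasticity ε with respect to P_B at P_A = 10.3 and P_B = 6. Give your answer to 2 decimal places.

At P_A = 10.3 and P_B = 6: Q_A = 883.66.
∂Q_A/∂P_B = 2.2P_A = 2.2(10.3) = 22.6600.
ε = (∂Q_A/∂P_B)(P_B/Q_A) = 22.6600 × (6/883.66) ≈ 0.15.

0.15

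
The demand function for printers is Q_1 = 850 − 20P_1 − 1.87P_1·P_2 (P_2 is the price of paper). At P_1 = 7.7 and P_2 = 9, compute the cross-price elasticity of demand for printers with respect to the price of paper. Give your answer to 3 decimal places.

At P_1 = 7.7 and P_2 = 9: Q_1 = 566.409.
∂Q_1/∂P_2 = -1.87P_1 = -1.87(7.7) = -14.3990.
ε = (∂Q_1/∂P_2)(P_2/Q_1) = -14.3990 × (9/566.409) ≈ -0.229.
ε < 0: complements.

-0.229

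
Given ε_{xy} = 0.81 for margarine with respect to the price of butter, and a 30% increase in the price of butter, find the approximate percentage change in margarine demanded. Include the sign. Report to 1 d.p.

24.3%

%ΔQ ≈ ε × %ΔP of butter = 0.81 × (30%) = 24.3%.
Demand for margarine rises by about 24.3%.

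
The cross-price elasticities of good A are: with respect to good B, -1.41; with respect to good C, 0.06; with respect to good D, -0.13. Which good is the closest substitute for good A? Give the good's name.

good C

Substitutes have ε > 0. Among the positive values, 0.06 (good C) is largest.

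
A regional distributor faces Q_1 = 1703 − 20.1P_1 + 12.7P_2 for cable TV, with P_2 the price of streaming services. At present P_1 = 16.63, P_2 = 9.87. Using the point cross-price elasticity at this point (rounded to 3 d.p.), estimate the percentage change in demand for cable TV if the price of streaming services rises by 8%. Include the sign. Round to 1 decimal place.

0.7%

At P_1 = 16.63, P_2 = 9.87: Q_1 = 1494.086.
∂Q_1/∂P_2 = 12.7.
ε = (∂Q_1/∂P_2)(P_2/Q_1) = 12.7000 × 9.87/1494.086 ≈ 0.084.
%ΔQ_1 ≈ ε × %ΔP_2 = 0.084 × (8%) = 0.7%.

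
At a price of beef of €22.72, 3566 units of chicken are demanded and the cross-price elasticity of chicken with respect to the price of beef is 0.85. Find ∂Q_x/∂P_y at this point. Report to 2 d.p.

ε = (∂Q_x/∂P_y)·(P_y/Q_x) ⇒ ∂Q_x/∂P_y = ε·Q_x/P_y = 0.85 × 3566/22.72 ≈ 133.41.

133.41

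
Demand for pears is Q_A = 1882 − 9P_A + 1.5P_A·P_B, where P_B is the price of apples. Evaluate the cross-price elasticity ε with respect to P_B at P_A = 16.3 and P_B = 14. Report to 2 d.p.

0.16

At P_A = 16.3 and P_B = 14: Q_A = 2077.6.
∂Q_A/∂P_B = 1.5P_A = 1.5(16.3) = 24.4500.
ε = (∂Q_A/∂P_B)(P_B/Q_A) = 24.4500 × (14/2077.6) ≈ 0.16.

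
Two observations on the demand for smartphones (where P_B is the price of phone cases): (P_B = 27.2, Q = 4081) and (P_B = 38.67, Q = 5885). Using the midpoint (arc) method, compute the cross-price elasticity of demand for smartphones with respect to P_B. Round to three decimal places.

ΔQ_A = 5885 − 4081 = 1804; ΔP_B = 38.67 − 27.2 = 11.47.
Midpoints: Q̄_A = 4983.0, P̄_B = 32.94.
ε = (ΔQ_A/Q̄_A)/(ΔP_B/P̄_B) = (1804/4983.0)/(11.47/32.94) ≈ 1.040.

1.040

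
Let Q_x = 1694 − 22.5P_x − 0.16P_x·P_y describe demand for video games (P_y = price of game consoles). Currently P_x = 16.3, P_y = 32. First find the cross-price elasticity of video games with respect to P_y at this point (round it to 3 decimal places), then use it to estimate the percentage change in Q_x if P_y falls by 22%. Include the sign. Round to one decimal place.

1.5%

At P_x = 16.3, P_y = 32: Q_x = 1243.794.
∂Q_x/∂P_y = -0.16P_x = -2.6080.
ε = (∂Q_x/∂P_y)(P_y/Q_x) = -2.6080 × 32/1243.794 ≈ -0.067.
%ΔQ_x ≈ ε × %ΔP_y = -0.067 × (-22%) = 1.5%.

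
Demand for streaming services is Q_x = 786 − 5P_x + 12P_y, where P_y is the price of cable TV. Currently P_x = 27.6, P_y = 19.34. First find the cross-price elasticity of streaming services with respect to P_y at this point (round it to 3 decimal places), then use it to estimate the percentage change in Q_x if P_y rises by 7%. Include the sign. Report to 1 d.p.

1.8%

At P_x = 27.6, P_y = 19.34: Q_x = 880.08.
∂Q_x/∂P_y = 12.
ε = (∂Q_x/∂P_y)(P_y/Q_x) = 12.0000 × 19.34/880.08 ≈ 0.264.
%ΔQ_x ≈ ε × %ΔP_y = 0.264 × (7%) = 1.8%.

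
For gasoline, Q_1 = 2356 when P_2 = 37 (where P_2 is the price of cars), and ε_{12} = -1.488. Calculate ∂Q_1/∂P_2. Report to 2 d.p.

-94.75

ε = (∂Q_1/∂P_2)·(P_2/Q_1) ⇒ ∂Q_1/∂P_2 = ε·Q_1/P_2 = -1.488 × 2356/37 ≈ -94.75.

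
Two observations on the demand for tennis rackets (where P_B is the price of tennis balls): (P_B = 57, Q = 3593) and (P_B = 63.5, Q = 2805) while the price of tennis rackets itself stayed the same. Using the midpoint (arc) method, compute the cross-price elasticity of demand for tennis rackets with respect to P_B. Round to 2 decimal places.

-2.28

ΔQ_A = 2805 − 3593 = -788; ΔP_B = 63.5 − 57 = 6.5.
Midpoints: Q̄_A = 3199.0, P̄_B = 60.25.
ε = (ΔQ_A/Q̄_A)/(ΔP_B/P̄_B) = (-788/3199.0)/(6.5/60.25) ≈ -2.28.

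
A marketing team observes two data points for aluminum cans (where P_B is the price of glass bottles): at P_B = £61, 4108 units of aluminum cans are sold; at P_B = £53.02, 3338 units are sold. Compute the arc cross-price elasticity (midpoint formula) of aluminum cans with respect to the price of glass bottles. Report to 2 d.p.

1.48

ΔQ_A = 3338 − 4108 = -770; ΔP_B = 53.02 − 61 = -7.98.
Midpoints: Q̄_A = 3723.0, P̄_B = 57.01.
ε = (ΔQ_A/Q̄_A)/(ΔP_B/P̄_B) = (-770/3723.0)/(-7.98/57.01) ≈ 1.48.
ε > 0: aluminum cans and glass bottles are substitutes.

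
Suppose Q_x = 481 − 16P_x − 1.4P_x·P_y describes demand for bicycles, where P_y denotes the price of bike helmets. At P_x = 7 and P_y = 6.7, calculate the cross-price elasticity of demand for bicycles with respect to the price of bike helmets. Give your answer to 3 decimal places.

At P_x = 7 and P_y = 6.7: Q_x = 303.34.
∂Q_x/∂P_y = -1.4P_x = -1.4(7) = -9.8000.
ε = (∂Q_x/∂P_y)(P_y/Q_x) = -9.8000 × (6.7/303.34) ≈ -0.216.
ε < 0: complements.

-0.216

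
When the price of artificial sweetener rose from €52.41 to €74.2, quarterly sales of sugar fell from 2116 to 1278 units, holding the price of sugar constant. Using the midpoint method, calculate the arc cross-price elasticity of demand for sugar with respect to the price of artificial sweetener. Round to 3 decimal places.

-1.435

ΔQ_A = 1278 − 2116 = -838; ΔP_B = 74.2 − 52.41 = 21.79.
Midpoints: Q̄_A = 1697.0, P̄_B = 63.30.
ε = (ΔQ_A/Q̄_A)/(ΔP_B/P̄_B) = (-838/1697.0)/(21.79/63.30) ≈ -1.435.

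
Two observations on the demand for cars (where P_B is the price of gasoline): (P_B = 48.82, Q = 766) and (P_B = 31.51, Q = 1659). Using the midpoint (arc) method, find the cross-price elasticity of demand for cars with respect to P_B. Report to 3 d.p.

-1.709

ΔQ_A = 1659 − 766 = 893; ΔP_B = 31.51 − 48.82 = -17.31.
Midpoints: Q̄_A = 1212.5, P̄_B = 40.16.
ε = (ΔQ_A/Q̄_A)/(ΔP_B/P̄_B) = (893/1212.5)/(-17.31/40.16) ≈ -1.709.
ε < 0: cars and gasoline are complements.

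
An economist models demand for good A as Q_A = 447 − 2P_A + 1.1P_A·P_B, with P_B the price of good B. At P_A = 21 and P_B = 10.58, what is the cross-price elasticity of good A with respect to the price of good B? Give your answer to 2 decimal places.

0.38

At P_A = 21 and P_B = 10.58: Q_A = 649.398.
∂Q_A/∂P_B = 1.1P_A = 1.1(21) = 23.1000.
ε = (∂Q_A/∂P_B)(P_B/Q_A) = 23.1000 × (10.58/649.398) ≈ 0.38.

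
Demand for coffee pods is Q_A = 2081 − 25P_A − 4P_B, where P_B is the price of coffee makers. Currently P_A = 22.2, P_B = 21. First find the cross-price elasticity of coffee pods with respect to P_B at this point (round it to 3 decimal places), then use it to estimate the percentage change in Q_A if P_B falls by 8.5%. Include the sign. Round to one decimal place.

At P_A = 22.2, P_B = 21: Q_A = 1442.
∂Q_A/∂P_B = -4.
ε = (∂Q_A/∂P_B)(P_B/Q_A) = -4.0000 × 21/1442 ≈ -0.058.
%ΔQ_A ≈ ε × %ΔP_B = -0.058 × (-8.5%) = 0.5%.

0.5%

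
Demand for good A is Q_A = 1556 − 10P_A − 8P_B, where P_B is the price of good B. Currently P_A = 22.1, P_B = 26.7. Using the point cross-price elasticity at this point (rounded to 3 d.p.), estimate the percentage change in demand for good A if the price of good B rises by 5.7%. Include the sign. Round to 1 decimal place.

At P_A = 22.1, P_B = 26.7: Q_A = 1121.4.
∂Q_A/∂P_B = -8.
ε = (∂Q_A/∂P_B)(P_B/Q_A) = -8.0000 × 26.7/1121.4 ≈ -0.190.
%ΔQ_A ≈ ε × %ΔP_B = -0.190 × (5.7%) = -1.1%.

-1.1%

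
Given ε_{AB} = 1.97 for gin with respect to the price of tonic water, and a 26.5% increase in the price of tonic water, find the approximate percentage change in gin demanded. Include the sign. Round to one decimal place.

52.2%

%ΔQ ≈ ε × %ΔP of tonic water = 1.97 × (26.5%) = 52.2%.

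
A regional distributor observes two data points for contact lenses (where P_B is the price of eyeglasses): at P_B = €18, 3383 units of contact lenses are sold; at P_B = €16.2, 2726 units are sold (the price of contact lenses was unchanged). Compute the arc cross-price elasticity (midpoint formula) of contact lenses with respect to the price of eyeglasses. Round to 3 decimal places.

2.043

ΔQ_A = 2726 − 3383 = -657; ΔP_B = 16.2 − 18 = -1.8.
Midpoints: Q̄_A = 3054.5, P̄_B = 17.10.
ε = (ΔQ_A/Q̄_A)/(ΔP_B/P̄_B) = (-657/3054.5)/(-1.8/17.10) ≈ 2.043.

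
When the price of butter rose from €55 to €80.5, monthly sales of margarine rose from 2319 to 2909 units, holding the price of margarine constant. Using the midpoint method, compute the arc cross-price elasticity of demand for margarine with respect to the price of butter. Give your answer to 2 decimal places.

0.60

ΔQ_A = 2909 − 2319 = 590; ΔP_B = 80.5 − 55 = 25.5.
Midpoints: Q̄_A = 2614.0, P̄_B = 67.75.
ε = (ΔQ_A/Q̄_A)/(ΔP_B/P̄_B) = (590/2614.0)/(25.5/67.75) ≈ 0.60.
ε > 0: margarine and butter are substitutes.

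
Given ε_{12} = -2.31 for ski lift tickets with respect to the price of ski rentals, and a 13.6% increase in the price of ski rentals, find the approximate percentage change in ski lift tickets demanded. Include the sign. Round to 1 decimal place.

%ΔQ ≈ ε × %ΔP of ski rentals = -2.31 × (13.6%) = -31.4%.

-31.4%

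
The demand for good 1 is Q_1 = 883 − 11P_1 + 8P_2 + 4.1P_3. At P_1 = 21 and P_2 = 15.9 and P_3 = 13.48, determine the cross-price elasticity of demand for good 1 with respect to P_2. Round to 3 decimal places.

0.152

At P_1 = 21 and P_2 = 15.9 and P_3 = 13.48: Q_1 = 834.468.
∂Q_1/∂P_2 = 8.
ε = (∂Q_1/∂P_2)(P_2/Q_1) = 8 × (15.9/834.468) ≈ 0.152.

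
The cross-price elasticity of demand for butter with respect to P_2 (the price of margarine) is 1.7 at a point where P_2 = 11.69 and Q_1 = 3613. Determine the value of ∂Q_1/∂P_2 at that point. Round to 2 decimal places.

525.41

ε = (∂Q_1/∂P_2)·(P_2/Q_1) ⇒ ∂Q_1/∂P_2 = ε·Q_1/P_2 = 1.7 × 3613/11.69 ≈ 525.41.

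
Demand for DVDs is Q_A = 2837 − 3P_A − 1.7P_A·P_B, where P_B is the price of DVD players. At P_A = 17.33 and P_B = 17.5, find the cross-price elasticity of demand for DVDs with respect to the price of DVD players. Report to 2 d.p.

At P_A = 17.33 and P_B = 17.5: Q_A = 2269.443.
∂Q_A/∂P_B = -1.7P_A = -1.7(17.33) = -29.4610.
ε = (∂Q_A/∂P_B)(P_B/Q_A) = -29.4610 × (17.5/2269.443) ≈ -0.23.
ε < 0: complements.

-0.23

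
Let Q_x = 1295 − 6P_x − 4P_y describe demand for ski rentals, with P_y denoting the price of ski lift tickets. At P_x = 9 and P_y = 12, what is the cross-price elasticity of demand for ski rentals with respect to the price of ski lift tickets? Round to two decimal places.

-0.04

At P_x = 9 and P_y = 12: Q_x = 1193.
∂Q_x/∂P_y = -4.
ε = (∂Q_x/∂P_y)(P_y/Q_x) = -4 × (12/1193) ≈ -0.04.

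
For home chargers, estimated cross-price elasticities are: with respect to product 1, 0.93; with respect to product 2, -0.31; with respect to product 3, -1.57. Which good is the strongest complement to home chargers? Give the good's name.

product 3

Complements have ε < 0. The most negative value is -1.57 (product 3).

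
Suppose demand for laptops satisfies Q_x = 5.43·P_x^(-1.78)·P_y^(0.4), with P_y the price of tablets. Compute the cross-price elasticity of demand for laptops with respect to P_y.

In a log-linear (constant-elasticity) demand function, the coefficient on the exponent of P_y is the cross-price elasticity.
ε = 0.40. Positive, so laptops and tablets are substitutes.

0.40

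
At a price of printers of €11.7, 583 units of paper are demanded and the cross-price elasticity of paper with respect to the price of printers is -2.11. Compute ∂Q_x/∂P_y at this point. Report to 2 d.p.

-105.14

ε = (∂Q_x/∂P_y)·(P_y/Q_x) ⇒ ∂Q_x/∂P_y = ε·Q_x/P_y = -2.11 × 583/11.7 ≈ -105.14.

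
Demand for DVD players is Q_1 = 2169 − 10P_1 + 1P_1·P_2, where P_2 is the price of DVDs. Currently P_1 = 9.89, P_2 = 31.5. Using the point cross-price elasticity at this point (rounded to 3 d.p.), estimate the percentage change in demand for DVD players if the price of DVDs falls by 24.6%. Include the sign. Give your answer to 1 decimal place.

At P_1 = 9.89, P_2 = 31.5: Q_1 = 2381.635.
∂Q_1/∂P_2 = 1P_1 = 9.8900.
ε = (∂Q_1/∂P_2)(P_2/Q_1) = 9.8900 × 31.5/2381.635 ≈ 0.131.
%ΔQ_1 ≈ ε × %ΔP_2 = 0.131 × (-24.6%) = -3.2%.

-3.2%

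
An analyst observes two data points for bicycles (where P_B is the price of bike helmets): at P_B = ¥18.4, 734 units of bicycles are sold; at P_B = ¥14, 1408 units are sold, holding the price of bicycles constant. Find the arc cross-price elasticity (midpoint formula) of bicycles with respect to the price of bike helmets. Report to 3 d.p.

-2.317

ΔQ_A = 1408 − 734 = 674; ΔP_B = 14 − 18.4 = -4.4.
Midpoints: Q̄_A = 1071.0, P̄_B = 16.20.
ε = (ΔQ_A/Q̄_A)/(ΔP_B/P̄_B) = (674/1071.0)/(-4.4/16.20) ≈ -2.317.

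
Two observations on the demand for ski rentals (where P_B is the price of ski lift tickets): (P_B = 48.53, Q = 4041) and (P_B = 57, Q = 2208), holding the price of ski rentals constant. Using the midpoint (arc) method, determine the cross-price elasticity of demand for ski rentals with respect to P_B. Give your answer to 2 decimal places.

-3.65

ΔQ_A = 2208 − 4041 = -1833; ΔP_B = 57 − 48.53 = 8.47.
Midpoints: Q̄_A = 3124.5, P̄_B = 52.77.
ε = (ΔQ_A/Q̄_A)/(ΔP_B/P̄_B) = (-1833/3124.5)/(8.47/52.77) ≈ -3.65.
ε < 0: ski rentals and ski lift tickets are complements.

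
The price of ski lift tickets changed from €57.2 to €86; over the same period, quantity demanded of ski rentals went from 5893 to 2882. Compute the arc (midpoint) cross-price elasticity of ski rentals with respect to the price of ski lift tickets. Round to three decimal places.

-1.706

ΔQ_A = 2882 − 5893 = -3011; ΔP_B = 86 − 57.2 = 28.8.
Midpoints: Q̄_A = 4387.5, P̄_B = 71.60.
ε = (ΔQ_A/Q̄_A)/(ΔP_B/P̄_B) = (-3011/4387.5)/(28.8/71.60) ≈ -1.706.
ε < 0: ski rentals and ski lift tickets are complements.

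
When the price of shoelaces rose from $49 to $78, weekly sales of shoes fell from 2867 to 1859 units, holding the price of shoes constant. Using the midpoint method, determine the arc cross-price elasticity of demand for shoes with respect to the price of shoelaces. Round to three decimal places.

-0.934

ΔQ_A = 1859 − 2867 = -1008; ΔP_B = 78 − 49 = 29.
Midpoints: Q̄_A = 2363.0, P̄_B = 63.50.
ε = (ΔQ_A/Q̄_A)/(ΔP_B/P̄_B) = (-1008/2363.0)/(29/63.50) ≈ -0.934.
ε < 0: shoes and shoelaces are complements.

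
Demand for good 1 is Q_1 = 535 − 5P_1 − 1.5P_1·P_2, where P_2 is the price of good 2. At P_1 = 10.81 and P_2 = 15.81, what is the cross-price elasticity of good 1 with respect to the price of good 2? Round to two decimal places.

-1.14

At P_1 = 10.81 and P_2 = 15.81: Q_1 = 224.591.
∂Q_1/∂P_2 = -1.5P_1 = -1.5(10.81) = -16.2150.
ε = (∂Q_1/∂P_2)(P_2/Q_1) = -16.2150 × (15.81/224.591) ≈ -1.14.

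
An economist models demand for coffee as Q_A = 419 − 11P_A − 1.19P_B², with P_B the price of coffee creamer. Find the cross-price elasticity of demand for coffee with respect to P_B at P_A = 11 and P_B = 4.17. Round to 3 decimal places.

-0.149

At P_A = 11 and P_B = 4.17: Q_A = 277.307.
∂Q_A/∂P_B = -2.38P_B = -2.38(4.17) = -9.9246.
ε = (∂Q_A/∂P_B)(P_B/Q_A) = -9.9246 × (4.17/277.307) ≈ -0.149.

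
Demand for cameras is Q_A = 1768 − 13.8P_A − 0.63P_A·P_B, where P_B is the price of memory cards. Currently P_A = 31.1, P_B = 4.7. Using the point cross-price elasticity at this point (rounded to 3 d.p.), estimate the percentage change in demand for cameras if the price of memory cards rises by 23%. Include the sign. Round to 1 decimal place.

-1.7%

At P_A = 31.1, P_B = 4.7: Q_A = 1246.733.
∂Q_A/∂P_B = -0.63P_A = -19.5930.
ε = (∂Q_A/∂P_B)(P_B/Q_A) = -19.5930 × 4.7/1246.733 ≈ -0.074.
%ΔQ_A ≈ ε × %ΔP_B = -0.074 × (23%) = -1.7%.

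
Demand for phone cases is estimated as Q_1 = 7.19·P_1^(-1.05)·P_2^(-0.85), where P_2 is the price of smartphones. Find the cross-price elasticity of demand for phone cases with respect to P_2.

In a log-linear (constant-elasticity) demand function, the coefficient on the exponent of P_2 is the cross-price elasticity.
ε = -0.85. Negative, so phone cases and smartphones are complements.

-0.85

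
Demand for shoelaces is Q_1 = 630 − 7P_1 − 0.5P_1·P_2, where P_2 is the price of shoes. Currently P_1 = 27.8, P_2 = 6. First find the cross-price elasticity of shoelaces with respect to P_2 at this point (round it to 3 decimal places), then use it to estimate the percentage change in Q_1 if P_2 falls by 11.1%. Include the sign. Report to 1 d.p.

At P_1 = 27.8, P_2 = 6: Q_1 = 352.
∂Q_1/∂P_2 = -0.5P_1 = -13.9000.
ε = (∂Q_1/∂P_2)(P_2/Q_1) = -13.9000 × 6/352 ≈ -0.237.
%ΔQ_1 ≈ ε × %ΔP_2 = -0.237 × (-11.1%) = 2.6%.

2.6%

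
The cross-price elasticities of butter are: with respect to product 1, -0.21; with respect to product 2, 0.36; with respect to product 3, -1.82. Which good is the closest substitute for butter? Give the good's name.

Substitutes have ε > 0. Among the positive values, 0.36 (product 2) is largest.

product 2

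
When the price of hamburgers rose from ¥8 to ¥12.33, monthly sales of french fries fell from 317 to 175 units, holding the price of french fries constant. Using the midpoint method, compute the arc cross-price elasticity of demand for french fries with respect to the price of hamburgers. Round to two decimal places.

-1.36

ΔQ_A = 175 − 317 = -142; ΔP_B = 12.33 − 8 = 4.33.
Midpoints: Q̄_A = 246.0, P̄_B = 10.16.
ε = (ΔQ_A/Q̄_A)/(ΔP_B/P̄_B) = (-142/246.0)/(4.33/10.16) ≈ -1.36.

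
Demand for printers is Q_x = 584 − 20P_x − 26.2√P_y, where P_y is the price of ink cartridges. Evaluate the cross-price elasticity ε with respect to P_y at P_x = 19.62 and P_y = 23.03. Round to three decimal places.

At P_x = 19.62 and P_y = 23.03: Q_x = 65.867.
∂Q_x/∂P_y = -26.2/(2√P_y) = -26.2/(2√23.03) = -2.7298.
ε = (∂Q_x/∂P_y)(P_y/Q_x) = -2.7298 × (23.03/65.867) ≈ -0.954.
ε < 0: complements.

-0.954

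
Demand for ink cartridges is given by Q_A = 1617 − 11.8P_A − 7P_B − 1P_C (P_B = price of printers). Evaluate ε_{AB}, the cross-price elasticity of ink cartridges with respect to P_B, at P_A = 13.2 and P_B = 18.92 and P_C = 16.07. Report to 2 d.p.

At P_A = 13.2 and P_B = 18.92 and P_C = 16.07: Q_A = 1312.73.
∂Q_A/∂P_B = -7.
ε = (∂Q_A/∂P_B)(P_B/Q_A) = -7 × (18.92/1312.73) ≈ -0.10.

-0.10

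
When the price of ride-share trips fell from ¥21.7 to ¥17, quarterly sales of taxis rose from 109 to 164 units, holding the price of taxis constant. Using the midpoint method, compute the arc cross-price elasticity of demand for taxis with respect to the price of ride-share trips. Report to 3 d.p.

-1.659

ΔQ_A = 164 − 109 = 55; ΔP_B = 17 − 21.7 = -4.7.
Midpoints: Q̄_A = 136.5, P̄_B = 19.35.
ε = (ΔQ_A/Q̄_A)/(ΔP_B/P̄_B) = (55/136.5)/(-4.7/19.35) ≈ -1.659.
ε < 0: taxis and ride-share trips are complements.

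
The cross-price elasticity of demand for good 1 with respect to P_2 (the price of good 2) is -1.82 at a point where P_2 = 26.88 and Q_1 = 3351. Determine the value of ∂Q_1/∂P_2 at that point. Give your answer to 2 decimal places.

-226.89

ε = (∂Q_1/∂P_2)·(P_2/Q_1) ⇒ ∂Q_1/∂P_2 = ε·Q_1/P_2 = -1.82 × 3351/26.88 ≈ -226.89.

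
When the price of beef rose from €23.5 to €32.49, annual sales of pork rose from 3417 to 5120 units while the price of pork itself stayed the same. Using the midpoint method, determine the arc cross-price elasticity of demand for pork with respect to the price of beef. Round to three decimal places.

1.242

ΔQ_A = 5120 − 3417 = 1703; ΔP_B = 32.49 − 23.5 = 8.99.
Midpoints: Q̄_A = 4268.5, P̄_B = 28.00.
ε = (ΔQ_A/Q̄_A)/(ΔP_B/P̄_B) = (1703/4268.5)/(8.99/28.00) ≈ 1.242.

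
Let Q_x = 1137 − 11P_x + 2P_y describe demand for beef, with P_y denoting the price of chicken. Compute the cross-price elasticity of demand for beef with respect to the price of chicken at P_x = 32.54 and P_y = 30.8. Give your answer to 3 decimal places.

At P_x = 32.54 and P_y = 30.8: Q_x = 840.66.
∂Q_x/∂P_y = 2.
ε = (∂Q_x/∂P_y)(P_y/Q_x) = 2 × (30.8/840.66) ≈ 0.073.
Since ε > 0, beef and chicken are substitutes.

0.073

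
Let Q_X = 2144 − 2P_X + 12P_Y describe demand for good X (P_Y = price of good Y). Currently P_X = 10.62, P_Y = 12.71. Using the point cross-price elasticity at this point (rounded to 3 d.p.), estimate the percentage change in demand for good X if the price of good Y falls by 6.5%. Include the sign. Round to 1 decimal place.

At P_X = 10.62, P_Y = 12.71: Q_X = 2275.28.
∂Q_X/∂P_Y = 12.
ε = (∂Q_X/∂P_Y)(P_Y/Q_X) = 12.0000 × 12.71/2275.28 ≈ 0.067.
%ΔQ_X ≈ ε × %ΔP_Y = 0.067 × (-6.5%) = -0.4%.

-0.4%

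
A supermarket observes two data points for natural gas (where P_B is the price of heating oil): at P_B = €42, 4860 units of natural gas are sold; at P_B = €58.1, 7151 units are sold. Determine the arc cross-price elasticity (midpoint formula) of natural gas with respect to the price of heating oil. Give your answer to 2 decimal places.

ΔQ_A = 7151 − 4860 = 2291; ΔP_B = 58.1 − 42 = 16.1.
Midpoints: Q̄_A = 6005.5, P̄_B = 50.05.
ε = (ΔQ_A/Q̄_A)/(ΔP_B/P̄_B) = (2291/6005.5)/(16.1/50.05) ≈ 1.19.

1.19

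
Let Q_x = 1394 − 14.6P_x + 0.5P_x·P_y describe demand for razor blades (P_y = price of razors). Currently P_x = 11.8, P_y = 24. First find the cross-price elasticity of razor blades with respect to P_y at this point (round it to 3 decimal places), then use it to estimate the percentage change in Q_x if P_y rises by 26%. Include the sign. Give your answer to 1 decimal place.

At P_x = 11.8, P_y = 24: Q_x = 1363.32.
∂Q_x/∂P_y = 0.5P_x = 5.9000.
ε = (∂Q_x/∂P_y)(P_y/Q_x) = 5.9000 × 24/1363.32 ≈ 0.104.
%ΔQ_x ≈ ε × %ΔP_y = 0.104 × (26%) = 2.7%.

2.7%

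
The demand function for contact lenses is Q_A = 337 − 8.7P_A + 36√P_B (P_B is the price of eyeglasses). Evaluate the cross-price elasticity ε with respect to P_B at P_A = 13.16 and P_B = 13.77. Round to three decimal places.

At P_A = 13.16 and P_B = 13.77: Q_A = 356.097.
∂Q_A/∂P_B = 36/(2√P_B) = 36/(2√13.77) = 4.8507.
ε = (∂Q_A/∂P_B)(P_B/Q_A) = 4.8507 × (13.77/356.097) ≈ 0.188.
ε > 0: substitutes.

0.188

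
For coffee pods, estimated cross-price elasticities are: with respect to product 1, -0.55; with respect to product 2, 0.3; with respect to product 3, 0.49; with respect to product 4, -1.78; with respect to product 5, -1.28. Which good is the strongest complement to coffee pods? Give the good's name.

product 4

Complements have ε < 0. The most negative value is -1.78 (product 4).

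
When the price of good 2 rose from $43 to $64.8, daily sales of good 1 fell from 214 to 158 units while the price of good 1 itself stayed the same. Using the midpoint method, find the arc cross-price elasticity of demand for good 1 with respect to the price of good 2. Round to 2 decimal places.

-0.74

ΔQ_1 = 158 − 214 = -56; ΔP_2 = 64.8 − 43 = 21.8.
Midpoints: Q̄_1 = 186.0, P̄_2 = 53.90.
ε = (ΔQ_1/Q̄_1)/(ΔP_2/P̄_2) = (-56/186.0)/(21.8/53.90) ≈ -0.74.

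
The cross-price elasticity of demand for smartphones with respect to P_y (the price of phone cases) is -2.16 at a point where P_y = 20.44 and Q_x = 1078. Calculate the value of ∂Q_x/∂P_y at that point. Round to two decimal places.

ε = (∂Q_x/∂P_y)·(P_y/Q_x) ⇒ ∂Q_x/∂P_y = ε·Q_x/P_y = -2.16 × 1078/20.44 ≈ -113.92.

-113.92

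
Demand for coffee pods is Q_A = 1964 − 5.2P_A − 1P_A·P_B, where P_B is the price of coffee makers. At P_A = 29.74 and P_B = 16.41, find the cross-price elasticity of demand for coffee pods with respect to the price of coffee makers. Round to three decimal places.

At P_A = 29.74 and P_B = 16.41: Q_A = 1321.319.
∂Q_A/∂P_B = -1P_A = -1(29.74) = -29.7400.
ε = (∂Q_A/∂P_B)(P_B/Q_A) = -29.7400 × (16.41/1321.319) ≈ -0.369.

-0.369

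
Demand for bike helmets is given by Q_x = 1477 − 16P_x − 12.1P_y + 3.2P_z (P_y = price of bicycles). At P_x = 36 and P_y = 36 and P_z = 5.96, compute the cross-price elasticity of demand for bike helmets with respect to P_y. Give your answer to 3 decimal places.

At P_x = 36 and P_y = 36 and P_z = 5.96: Q_x = 484.472.
∂Q_x/∂P_y = -12.1.
ε = (∂Q_x/∂P_y)(P_y/Q_x) = -12.1 × (36/484.472) ≈ -0.899.
Since ε < 0, bike helmets and bicycles are complements.

-0.899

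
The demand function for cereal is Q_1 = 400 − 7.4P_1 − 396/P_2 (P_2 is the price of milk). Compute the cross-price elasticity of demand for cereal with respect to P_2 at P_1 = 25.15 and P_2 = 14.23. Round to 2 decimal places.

At P_1 = 25.15 and P_2 = 14.23: Q_1 = 186.061.
∂Q_1/∂P_2 = 396/P_2² = 1.9556.
ε = (∂Q_1/∂P_2)(P_2/Q_1) = 1.9556 × (14.23/186.061) ≈ 0.15.
ε > 0: substitutes.

0.15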